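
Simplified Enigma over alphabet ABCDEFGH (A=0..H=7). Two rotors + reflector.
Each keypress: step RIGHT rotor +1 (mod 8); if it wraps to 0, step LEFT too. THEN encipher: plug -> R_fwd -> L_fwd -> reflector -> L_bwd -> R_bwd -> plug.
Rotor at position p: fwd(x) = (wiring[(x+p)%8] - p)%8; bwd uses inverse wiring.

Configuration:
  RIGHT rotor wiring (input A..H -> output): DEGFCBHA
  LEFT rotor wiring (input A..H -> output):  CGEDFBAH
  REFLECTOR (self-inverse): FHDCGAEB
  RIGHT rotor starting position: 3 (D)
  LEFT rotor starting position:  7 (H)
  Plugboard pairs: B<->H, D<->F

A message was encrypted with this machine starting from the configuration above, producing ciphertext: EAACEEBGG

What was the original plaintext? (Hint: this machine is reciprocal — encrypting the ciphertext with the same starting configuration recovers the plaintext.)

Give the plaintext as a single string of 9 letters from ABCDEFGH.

Char 1 ('E'): step: R->4, L=7; E->plug->E->R->H->L->B->refl->H->L'->C->R'->G->plug->G
Char 2 ('A'): step: R->5, L=7; A->plug->A->R->E->L->E->refl->G->L'->F->R'->H->plug->B
Char 3 ('A'): step: R->6, L=7; A->plug->A->R->B->L->D->refl->C->L'->G->R'->D->plug->F
Char 4 ('C'): step: R->7, L=7; C->plug->C->R->F->L->G->refl->E->L'->E->R'->B->plug->H
Char 5 ('E'): step: R->0, L->0 (L advanced); E->plug->E->R->C->L->E->refl->G->L'->B->R'->F->plug->D
Char 6 ('E'): step: R->1, L=0; E->plug->E->R->A->L->C->refl->D->L'->D->R'->A->plug->A
Char 7 ('B'): step: R->2, L=0; B->plug->H->R->C->L->E->refl->G->L'->B->R'->G->plug->G
Char 8 ('G'): step: R->3, L=0; G->plug->G->R->B->L->G->refl->E->L'->C->R'->A->plug->A
Char 9 ('G'): step: R->4, L=0; G->plug->G->R->C->L->E->refl->G->L'->B->R'->H->plug->B

Answer: GBFHDAGAB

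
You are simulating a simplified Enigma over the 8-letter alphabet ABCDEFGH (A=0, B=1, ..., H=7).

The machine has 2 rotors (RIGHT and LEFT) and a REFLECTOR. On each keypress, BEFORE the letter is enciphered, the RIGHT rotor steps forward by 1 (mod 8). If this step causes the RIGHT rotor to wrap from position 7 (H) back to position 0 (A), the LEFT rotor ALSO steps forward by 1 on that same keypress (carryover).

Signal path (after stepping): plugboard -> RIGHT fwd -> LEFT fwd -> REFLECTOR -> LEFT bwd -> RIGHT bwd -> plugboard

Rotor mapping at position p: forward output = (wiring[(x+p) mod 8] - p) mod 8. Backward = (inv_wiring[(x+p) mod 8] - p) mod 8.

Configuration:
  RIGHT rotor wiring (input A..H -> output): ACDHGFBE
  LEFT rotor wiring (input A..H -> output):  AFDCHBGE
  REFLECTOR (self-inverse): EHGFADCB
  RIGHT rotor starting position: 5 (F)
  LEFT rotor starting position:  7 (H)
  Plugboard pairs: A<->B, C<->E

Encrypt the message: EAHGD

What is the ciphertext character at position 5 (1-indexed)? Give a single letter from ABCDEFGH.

Char 1 ('E'): step: R->6, L=7; E->plug->C->R->C->L->G->refl->C->L'->G->R'->B->plug->A
Char 2 ('A'): step: R->7, L=7; A->plug->B->R->B->L->B->refl->H->L'->H->R'->F->plug->F
Char 3 ('H'): step: R->0, L->0 (L advanced); H->plug->H->R->E->L->H->refl->B->L'->F->R'->F->plug->F
Char 4 ('G'): step: R->1, L=0; G->plug->G->R->D->L->C->refl->G->L'->G->R'->C->plug->E
Char 5 ('D'): step: R->2, L=0; D->plug->D->R->D->L->C->refl->G->L'->G->R'->G->plug->G

G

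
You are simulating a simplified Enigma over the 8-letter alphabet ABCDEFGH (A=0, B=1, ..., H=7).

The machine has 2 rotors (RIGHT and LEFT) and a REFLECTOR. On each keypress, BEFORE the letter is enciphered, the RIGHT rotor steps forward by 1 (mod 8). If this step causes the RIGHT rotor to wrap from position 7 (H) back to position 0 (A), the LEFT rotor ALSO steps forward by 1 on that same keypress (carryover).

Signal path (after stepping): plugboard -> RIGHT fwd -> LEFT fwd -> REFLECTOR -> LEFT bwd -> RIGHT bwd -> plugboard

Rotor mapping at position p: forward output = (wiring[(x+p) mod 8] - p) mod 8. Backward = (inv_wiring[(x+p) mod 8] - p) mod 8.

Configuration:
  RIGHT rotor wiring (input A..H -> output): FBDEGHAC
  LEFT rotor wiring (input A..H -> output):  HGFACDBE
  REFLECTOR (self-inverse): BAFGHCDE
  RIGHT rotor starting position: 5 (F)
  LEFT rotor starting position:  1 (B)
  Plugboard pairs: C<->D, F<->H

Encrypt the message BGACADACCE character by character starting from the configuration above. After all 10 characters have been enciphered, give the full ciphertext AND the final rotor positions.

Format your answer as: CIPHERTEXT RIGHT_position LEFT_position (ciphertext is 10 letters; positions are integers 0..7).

Answer: GCEEHEBFAB 7 2

Derivation:
Char 1 ('B'): step: R->6, L=1; B->plug->B->R->E->L->C->refl->F->L'->A->R'->G->plug->G
Char 2 ('G'): step: R->7, L=1; G->plug->G->R->A->L->F->refl->C->L'->E->R'->D->plug->C
Char 3 ('A'): step: R->0, L->2 (L advanced); A->plug->A->R->F->L->C->refl->F->L'->G->R'->E->plug->E
Char 4 ('C'): step: R->1, L=2; C->plug->D->R->F->L->C->refl->F->L'->G->R'->E->plug->E
Char 5 ('A'): step: R->2, L=2; A->plug->A->R->B->L->G->refl->D->L'->A->R'->F->plug->H
Char 6 ('D'): step: R->3, L=2; D->plug->C->R->E->L->H->refl->E->L'->H->R'->E->plug->E
Char 7 ('A'): step: R->4, L=2; A->plug->A->R->C->L->A->refl->B->L'->D->R'->B->plug->B
Char 8 ('C'): step: R->5, L=2; C->plug->D->R->A->L->D->refl->G->L'->B->R'->H->plug->F
Char 9 ('C'): step: R->6, L=2; C->plug->D->R->D->L->B->refl->A->L'->C->R'->A->plug->A
Char 10 ('E'): step: R->7, L=2; E->plug->E->R->F->L->C->refl->F->L'->G->R'->B->plug->B
Final: ciphertext=GCEEHEBFAB, RIGHT=7, LEFT=2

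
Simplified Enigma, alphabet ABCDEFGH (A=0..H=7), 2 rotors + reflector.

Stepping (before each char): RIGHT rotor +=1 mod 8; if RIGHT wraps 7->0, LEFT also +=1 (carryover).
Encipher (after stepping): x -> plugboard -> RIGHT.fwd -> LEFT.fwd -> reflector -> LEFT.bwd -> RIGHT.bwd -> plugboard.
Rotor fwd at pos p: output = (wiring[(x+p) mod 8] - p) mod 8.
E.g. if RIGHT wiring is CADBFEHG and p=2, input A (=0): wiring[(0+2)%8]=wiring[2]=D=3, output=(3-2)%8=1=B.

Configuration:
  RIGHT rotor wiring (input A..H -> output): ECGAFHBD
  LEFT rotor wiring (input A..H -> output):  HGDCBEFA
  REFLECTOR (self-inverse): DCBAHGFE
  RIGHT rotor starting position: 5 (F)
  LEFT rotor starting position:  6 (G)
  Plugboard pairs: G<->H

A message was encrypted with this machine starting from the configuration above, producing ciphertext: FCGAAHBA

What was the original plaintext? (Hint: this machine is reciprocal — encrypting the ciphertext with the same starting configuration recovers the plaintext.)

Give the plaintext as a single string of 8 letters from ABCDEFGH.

Answer: GFBDFDHH

Derivation:
Char 1 ('F'): step: R->6, L=6; F->plug->F->R->C->L->B->refl->C->L'->B->R'->H->plug->G
Char 2 ('C'): step: R->7, L=6; C->plug->C->R->D->L->A->refl->D->L'->G->R'->F->plug->F
Char 3 ('G'): step: R->0, L->7 (L advanced); G->plug->H->R->D->L->E->refl->H->L'->C->R'->B->plug->B
Char 4 ('A'): step: R->1, L=7; A->plug->A->R->B->L->A->refl->D->L'->E->R'->D->plug->D
Char 5 ('A'): step: R->2, L=7; A->plug->A->R->E->L->D->refl->A->L'->B->R'->F->plug->F
Char 6 ('H'): step: R->3, L=7; H->plug->G->R->H->L->G->refl->F->L'->G->R'->D->plug->D
Char 7 ('B'): step: R->4, L=7; B->plug->B->R->D->L->E->refl->H->L'->C->R'->G->plug->H
Char 8 ('A'): step: R->5, L=7; A->plug->A->R->C->L->H->refl->E->L'->D->R'->G->plug->H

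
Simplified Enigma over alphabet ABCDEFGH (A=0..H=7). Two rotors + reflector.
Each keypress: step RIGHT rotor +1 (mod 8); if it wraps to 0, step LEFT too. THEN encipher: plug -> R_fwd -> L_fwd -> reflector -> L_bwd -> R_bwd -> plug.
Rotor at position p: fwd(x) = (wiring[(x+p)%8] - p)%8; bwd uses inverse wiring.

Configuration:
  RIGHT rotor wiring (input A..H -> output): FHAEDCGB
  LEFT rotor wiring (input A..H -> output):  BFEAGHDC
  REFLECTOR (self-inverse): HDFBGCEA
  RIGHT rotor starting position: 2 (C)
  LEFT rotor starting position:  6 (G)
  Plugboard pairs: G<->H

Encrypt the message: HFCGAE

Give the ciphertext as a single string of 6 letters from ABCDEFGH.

Char 1 ('H'): step: R->3, L=6; H->plug->G->R->E->L->G->refl->E->L'->B->R'->A->plug->A
Char 2 ('F'): step: R->4, L=6; F->plug->F->R->D->L->H->refl->A->L'->G->R'->B->plug->B
Char 3 ('C'): step: R->5, L=6; C->plug->C->R->E->L->G->refl->E->L'->B->R'->B->plug->B
Char 4 ('G'): step: R->6, L=6; G->plug->H->R->E->L->G->refl->E->L'->B->R'->D->plug->D
Char 5 ('A'): step: R->7, L=6; A->plug->A->R->C->L->D->refl->B->L'->H->R'->H->plug->G
Char 6 ('E'): step: R->0, L->7 (L advanced); E->plug->E->R->D->L->F->refl->C->L'->B->R'->H->plug->G

Answer: ABBDGG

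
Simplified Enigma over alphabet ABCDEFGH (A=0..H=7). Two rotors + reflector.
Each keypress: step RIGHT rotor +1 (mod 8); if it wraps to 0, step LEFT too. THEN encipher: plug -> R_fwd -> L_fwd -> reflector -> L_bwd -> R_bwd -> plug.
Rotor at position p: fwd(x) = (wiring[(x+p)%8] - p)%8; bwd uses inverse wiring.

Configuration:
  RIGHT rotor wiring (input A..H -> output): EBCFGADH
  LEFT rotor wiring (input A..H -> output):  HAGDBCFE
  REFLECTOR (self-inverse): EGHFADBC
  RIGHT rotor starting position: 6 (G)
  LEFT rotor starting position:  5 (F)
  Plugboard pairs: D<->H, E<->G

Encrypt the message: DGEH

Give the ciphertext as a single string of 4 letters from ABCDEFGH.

Answer: AHHF

Derivation:
Char 1 ('D'): step: R->7, L=5; D->plug->H->R->E->L->D->refl->F->L'->A->R'->A->plug->A
Char 2 ('G'): step: R->0, L->6 (L advanced); G->plug->E->R->G->L->D->refl->F->L'->F->R'->D->plug->H
Char 3 ('E'): step: R->1, L=6; E->plug->G->R->G->L->D->refl->F->L'->F->R'->D->plug->H
Char 4 ('H'): step: R->2, L=6; H->plug->D->R->G->L->D->refl->F->L'->F->R'->F->plug->F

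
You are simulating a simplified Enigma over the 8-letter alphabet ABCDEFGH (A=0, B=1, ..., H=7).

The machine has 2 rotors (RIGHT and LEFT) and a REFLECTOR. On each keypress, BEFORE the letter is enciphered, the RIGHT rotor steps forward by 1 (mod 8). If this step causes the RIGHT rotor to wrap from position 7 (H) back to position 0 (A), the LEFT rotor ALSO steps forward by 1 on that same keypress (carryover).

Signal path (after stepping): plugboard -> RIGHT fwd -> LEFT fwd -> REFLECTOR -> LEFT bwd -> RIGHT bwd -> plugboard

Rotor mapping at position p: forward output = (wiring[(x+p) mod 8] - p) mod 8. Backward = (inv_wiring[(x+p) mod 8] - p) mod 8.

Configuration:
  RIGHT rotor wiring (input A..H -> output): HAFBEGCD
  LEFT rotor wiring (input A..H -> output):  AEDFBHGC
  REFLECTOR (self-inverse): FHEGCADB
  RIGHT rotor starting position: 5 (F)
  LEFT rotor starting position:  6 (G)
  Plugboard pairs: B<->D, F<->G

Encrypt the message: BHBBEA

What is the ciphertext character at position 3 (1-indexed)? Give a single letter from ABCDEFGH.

Char 1 ('B'): step: R->6, L=6; B->plug->D->R->C->L->C->refl->E->L'->B->R'->C->plug->C
Char 2 ('H'): step: R->7, L=6; H->plug->H->R->D->L->G->refl->D->L'->G->R'->D->plug->B
Char 3 ('B'): step: R->0, L->7 (L advanced); B->plug->D->R->B->L->B->refl->H->L'->H->R'->A->plug->A

A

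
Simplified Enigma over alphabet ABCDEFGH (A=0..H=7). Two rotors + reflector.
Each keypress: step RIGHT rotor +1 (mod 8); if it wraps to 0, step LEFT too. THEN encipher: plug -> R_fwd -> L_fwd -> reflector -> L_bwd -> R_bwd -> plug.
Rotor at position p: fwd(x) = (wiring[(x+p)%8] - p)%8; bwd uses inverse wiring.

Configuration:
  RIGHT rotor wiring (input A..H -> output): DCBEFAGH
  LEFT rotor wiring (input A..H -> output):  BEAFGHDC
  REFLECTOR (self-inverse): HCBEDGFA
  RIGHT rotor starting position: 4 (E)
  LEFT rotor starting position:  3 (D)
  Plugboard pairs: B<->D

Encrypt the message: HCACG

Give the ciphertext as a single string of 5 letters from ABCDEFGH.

Char 1 ('H'): step: R->5, L=3; H->plug->H->R->A->L->C->refl->B->L'->G->R'->D->plug->B
Char 2 ('C'): step: R->6, L=3; C->plug->C->R->F->L->G->refl->F->L'->H->R'->G->plug->G
Char 3 ('A'): step: R->7, L=3; A->plug->A->R->A->L->C->refl->B->L'->G->R'->F->plug->F
Char 4 ('C'): step: R->0, L->4 (L advanced); C->plug->C->R->B->L->D->refl->E->L'->G->R'->G->plug->G
Char 5 ('G'): step: R->1, L=4; G->plug->G->R->G->L->E->refl->D->L'->B->R'->A->plug->A

Answer: BGFGA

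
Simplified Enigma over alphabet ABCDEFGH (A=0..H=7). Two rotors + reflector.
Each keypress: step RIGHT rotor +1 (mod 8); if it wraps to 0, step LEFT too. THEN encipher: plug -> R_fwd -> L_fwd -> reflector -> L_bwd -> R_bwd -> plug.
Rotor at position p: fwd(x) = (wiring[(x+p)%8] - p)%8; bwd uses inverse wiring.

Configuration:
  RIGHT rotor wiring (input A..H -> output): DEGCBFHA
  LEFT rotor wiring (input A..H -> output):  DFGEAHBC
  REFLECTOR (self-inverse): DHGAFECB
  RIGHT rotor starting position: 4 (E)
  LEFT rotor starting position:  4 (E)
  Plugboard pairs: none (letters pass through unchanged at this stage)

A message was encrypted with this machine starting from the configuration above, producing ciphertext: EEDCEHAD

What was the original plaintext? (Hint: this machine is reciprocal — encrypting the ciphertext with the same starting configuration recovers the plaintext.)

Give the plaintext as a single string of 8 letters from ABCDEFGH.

Char 1 ('E'): step: R->5, L=4; E->plug->E->R->H->L->A->refl->D->L'->B->R'->F->plug->F
Char 2 ('E'): step: R->6, L=4; E->plug->E->R->A->L->E->refl->F->L'->C->R'->B->plug->B
Char 3 ('D'): step: R->7, L=4; D->plug->D->R->H->L->A->refl->D->L'->B->R'->A->plug->A
Char 4 ('C'): step: R->0, L->5 (L advanced); C->plug->C->R->G->L->H->refl->B->L'->F->R'->F->plug->F
Char 5 ('E'): step: R->1, L=5; E->plug->E->R->E->L->A->refl->D->L'->H->R'->G->plug->G
Char 6 ('H'): step: R->2, L=5; H->plug->H->R->C->L->F->refl->E->L'->B->R'->G->plug->G
Char 7 ('A'): step: R->3, L=5; A->plug->A->R->H->L->D->refl->A->L'->E->R'->D->plug->D
Char 8 ('D'): step: R->4, L=5; D->plug->D->R->E->L->A->refl->D->L'->H->R'->E->plug->E

Answer: FBAFGGDE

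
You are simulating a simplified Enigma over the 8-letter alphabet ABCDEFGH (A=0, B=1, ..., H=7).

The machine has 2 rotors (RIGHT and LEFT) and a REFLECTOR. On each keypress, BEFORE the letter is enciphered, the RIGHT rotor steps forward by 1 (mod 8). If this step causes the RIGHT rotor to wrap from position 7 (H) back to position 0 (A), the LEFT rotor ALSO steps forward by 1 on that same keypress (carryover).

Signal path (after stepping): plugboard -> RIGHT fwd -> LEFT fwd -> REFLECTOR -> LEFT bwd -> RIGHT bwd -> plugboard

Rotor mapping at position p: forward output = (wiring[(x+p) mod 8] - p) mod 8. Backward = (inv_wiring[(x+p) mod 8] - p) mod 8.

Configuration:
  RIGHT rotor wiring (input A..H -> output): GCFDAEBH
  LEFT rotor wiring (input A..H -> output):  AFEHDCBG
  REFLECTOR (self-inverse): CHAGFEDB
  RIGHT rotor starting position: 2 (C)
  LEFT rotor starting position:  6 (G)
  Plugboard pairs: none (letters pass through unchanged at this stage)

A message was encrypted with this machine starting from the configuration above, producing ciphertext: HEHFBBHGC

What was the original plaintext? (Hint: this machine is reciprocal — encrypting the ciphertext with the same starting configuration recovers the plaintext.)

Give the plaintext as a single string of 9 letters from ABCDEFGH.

Answer: CGEADAEEA

Derivation:
Char 1 ('H'): step: R->3, L=6; H->plug->H->R->C->L->C->refl->A->L'->B->R'->C->plug->C
Char 2 ('E'): step: R->4, L=6; E->plug->E->R->C->L->C->refl->A->L'->B->R'->G->plug->G
Char 3 ('H'): step: R->5, L=6; H->plug->H->R->D->L->H->refl->B->L'->F->R'->E->plug->E
Char 4 ('F'): step: R->6, L=6; F->plug->F->R->F->L->B->refl->H->L'->D->R'->A->plug->A
Char 5 ('B'): step: R->7, L=6; B->plug->B->R->H->L->E->refl->F->L'->G->R'->D->plug->D
Char 6 ('B'): step: R->0, L->7 (L advanced); B->plug->B->R->C->L->G->refl->D->L'->G->R'->A->plug->A
Char 7 ('H'): step: R->1, L=7; H->plug->H->R->F->L->E->refl->F->L'->D->R'->E->plug->E
Char 8 ('G'): step: R->2, L=7; G->plug->G->R->E->L->A->refl->C->L'->H->R'->E->plug->E
Char 9 ('C'): step: R->3, L=7; C->plug->C->R->B->L->B->refl->H->L'->A->R'->A->plug->A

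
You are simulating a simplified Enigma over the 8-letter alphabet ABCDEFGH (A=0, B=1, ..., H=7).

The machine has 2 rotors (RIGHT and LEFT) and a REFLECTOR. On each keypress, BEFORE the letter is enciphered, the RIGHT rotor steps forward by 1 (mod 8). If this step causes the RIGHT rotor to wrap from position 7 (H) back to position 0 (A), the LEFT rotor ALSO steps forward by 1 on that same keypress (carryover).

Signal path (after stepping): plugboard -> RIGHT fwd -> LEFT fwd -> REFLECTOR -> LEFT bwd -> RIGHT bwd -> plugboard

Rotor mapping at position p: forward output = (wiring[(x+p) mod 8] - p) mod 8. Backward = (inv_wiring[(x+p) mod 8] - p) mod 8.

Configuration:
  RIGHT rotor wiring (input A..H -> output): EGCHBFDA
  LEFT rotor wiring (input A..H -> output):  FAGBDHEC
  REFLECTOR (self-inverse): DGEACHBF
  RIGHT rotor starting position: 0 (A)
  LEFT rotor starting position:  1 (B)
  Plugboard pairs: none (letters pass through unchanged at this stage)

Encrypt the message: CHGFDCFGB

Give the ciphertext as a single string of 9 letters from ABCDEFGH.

Char 1 ('C'): step: R->1, L=1; C->plug->C->R->G->L->B->refl->G->L'->E->R'->E->plug->E
Char 2 ('H'): step: R->2, L=1; H->plug->H->R->E->L->G->refl->B->L'->G->R'->F->plug->F
Char 3 ('G'): step: R->3, L=1; G->plug->G->R->D->L->C->refl->E->L'->H->R'->H->plug->H
Char 4 ('F'): step: R->4, L=1; F->plug->F->R->C->L->A->refl->D->L'->F->R'->A->plug->A
Char 5 ('D'): step: R->5, L=1; D->plug->D->R->H->L->E->refl->C->L'->D->R'->C->plug->C
Char 6 ('C'): step: R->6, L=1; C->plug->C->R->G->L->B->refl->G->L'->E->R'->E->plug->E
Char 7 ('F'): step: R->7, L=1; F->plug->F->R->C->L->A->refl->D->L'->F->R'->B->plug->B
Char 8 ('G'): step: R->0, L->2 (L advanced); G->plug->G->R->D->L->F->refl->H->L'->B->R'->E->plug->E
Char 9 ('B'): step: R->1, L=2; B->plug->B->R->B->L->H->refl->F->L'->D->R'->H->plug->H

Answer: EFHACEBEH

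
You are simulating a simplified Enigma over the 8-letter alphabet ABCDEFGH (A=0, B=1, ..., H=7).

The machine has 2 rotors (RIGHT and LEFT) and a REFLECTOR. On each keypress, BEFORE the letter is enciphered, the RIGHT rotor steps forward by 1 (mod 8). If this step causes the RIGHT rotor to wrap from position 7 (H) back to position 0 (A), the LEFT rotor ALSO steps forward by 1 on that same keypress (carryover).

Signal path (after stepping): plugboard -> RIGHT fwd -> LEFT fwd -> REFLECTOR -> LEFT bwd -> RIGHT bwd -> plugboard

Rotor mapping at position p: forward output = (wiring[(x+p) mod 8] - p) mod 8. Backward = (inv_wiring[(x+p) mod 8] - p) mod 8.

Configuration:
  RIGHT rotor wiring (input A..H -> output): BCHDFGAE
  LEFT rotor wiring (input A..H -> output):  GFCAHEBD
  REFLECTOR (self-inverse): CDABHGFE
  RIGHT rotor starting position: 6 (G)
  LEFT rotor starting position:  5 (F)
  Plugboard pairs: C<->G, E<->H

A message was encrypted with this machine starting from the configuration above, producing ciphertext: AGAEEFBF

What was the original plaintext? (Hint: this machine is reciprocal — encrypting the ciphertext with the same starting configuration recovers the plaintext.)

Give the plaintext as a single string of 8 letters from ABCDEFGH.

Char 1 ('A'): step: R->7, L=5; A->plug->A->R->F->L->F->refl->G->L'->C->R'->B->plug->B
Char 2 ('G'): step: R->0, L->6 (L advanced); G->plug->C->R->H->L->G->refl->F->L'->B->R'->A->plug->A
Char 3 ('A'): step: R->1, L=6; A->plug->A->R->B->L->F->refl->G->L'->H->R'->F->plug->F
Char 4 ('E'): step: R->2, L=6; E->plug->H->R->A->L->D->refl->B->L'->G->R'->E->plug->H
Char 5 ('E'): step: R->3, L=6; E->plug->H->R->E->L->E->refl->H->L'->D->R'->C->plug->G
Char 6 ('F'): step: R->4, L=6; F->plug->F->R->G->L->B->refl->D->L'->A->R'->D->plug->D
Char 7 ('B'): step: R->5, L=6; B->plug->B->R->D->L->H->refl->E->L'->E->R'->D->plug->D
Char 8 ('F'): step: R->6, L=6; F->plug->F->R->F->L->C->refl->A->L'->C->R'->A->plug->A

Answer: BAFHGDDA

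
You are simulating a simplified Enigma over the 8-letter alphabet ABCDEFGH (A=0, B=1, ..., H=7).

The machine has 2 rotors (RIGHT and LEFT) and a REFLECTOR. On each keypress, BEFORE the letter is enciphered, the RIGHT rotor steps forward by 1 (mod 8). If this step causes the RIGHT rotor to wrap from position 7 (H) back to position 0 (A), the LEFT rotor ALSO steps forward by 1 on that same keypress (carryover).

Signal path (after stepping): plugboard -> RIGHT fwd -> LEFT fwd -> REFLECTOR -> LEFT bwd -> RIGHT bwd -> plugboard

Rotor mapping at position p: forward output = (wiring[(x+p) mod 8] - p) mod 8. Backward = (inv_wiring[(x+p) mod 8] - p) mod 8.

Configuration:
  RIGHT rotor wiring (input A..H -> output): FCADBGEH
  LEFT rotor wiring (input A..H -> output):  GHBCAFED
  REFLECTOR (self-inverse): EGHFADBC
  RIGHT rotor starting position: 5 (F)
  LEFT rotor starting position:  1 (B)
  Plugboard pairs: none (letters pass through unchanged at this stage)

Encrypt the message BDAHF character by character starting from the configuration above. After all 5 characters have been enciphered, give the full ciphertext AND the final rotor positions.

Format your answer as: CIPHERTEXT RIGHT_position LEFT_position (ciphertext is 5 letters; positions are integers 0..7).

Char 1 ('B'): step: R->6, L=1; B->plug->B->R->B->L->A->refl->E->L'->E->R'->D->plug->D
Char 2 ('D'): step: R->7, L=1; D->plug->D->R->B->L->A->refl->E->L'->E->R'->E->plug->E
Char 3 ('A'): step: R->0, L->2 (L advanced); A->plug->A->R->F->L->B->refl->G->L'->C->R'->B->plug->B
Char 4 ('H'): step: R->1, L=2; H->plug->H->R->E->L->C->refl->H->L'->A->R'->D->plug->D
Char 5 ('F'): step: R->2, L=2; F->plug->F->R->F->L->B->refl->G->L'->C->R'->E->plug->E
Final: ciphertext=DEBDE, RIGHT=2, LEFT=2

Answer: DEBDE 2 2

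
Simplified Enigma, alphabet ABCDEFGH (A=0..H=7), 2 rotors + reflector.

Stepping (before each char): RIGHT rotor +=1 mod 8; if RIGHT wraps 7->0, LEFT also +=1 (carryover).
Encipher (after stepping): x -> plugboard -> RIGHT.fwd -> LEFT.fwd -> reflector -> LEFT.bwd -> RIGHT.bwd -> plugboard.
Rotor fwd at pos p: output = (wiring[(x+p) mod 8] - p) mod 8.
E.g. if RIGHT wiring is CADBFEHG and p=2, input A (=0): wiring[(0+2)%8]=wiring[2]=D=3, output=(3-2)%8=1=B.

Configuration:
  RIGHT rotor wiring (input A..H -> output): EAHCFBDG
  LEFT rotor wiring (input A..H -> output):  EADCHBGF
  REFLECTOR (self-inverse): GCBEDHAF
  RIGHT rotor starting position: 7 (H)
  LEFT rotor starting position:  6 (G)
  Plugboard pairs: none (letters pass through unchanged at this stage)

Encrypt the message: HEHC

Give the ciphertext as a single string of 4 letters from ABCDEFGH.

Answer: DGGB

Derivation:
Char 1 ('H'): step: R->0, L->7 (L advanced); H->plug->H->R->G->L->C->refl->B->L'->C->R'->D->plug->D
Char 2 ('E'): step: R->1, L=7; E->plug->E->R->A->L->G->refl->A->L'->F->R'->G->plug->G
Char 3 ('H'): step: R->2, L=7; H->plug->H->R->G->L->C->refl->B->L'->C->R'->G->plug->G
Char 4 ('C'): step: R->3, L=7; C->plug->C->R->G->L->C->refl->B->L'->C->R'->B->plug->B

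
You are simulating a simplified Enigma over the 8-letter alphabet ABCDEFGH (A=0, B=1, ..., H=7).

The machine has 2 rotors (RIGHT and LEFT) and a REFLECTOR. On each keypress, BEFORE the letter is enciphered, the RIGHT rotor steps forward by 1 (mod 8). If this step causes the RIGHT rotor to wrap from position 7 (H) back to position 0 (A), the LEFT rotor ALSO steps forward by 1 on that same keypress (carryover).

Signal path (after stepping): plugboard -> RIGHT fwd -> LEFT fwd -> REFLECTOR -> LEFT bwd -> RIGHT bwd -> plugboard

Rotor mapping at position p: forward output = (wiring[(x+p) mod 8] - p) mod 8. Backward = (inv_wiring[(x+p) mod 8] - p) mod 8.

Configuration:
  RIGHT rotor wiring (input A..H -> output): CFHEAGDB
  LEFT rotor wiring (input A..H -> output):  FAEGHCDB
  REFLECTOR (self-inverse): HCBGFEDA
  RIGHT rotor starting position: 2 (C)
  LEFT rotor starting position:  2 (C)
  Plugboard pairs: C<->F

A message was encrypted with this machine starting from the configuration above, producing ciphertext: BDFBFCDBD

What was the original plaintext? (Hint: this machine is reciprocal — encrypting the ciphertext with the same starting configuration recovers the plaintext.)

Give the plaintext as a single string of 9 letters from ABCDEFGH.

Answer: FGEAGHEHH

Derivation:
Char 1 ('B'): step: R->3, L=2; B->plug->B->R->F->L->H->refl->A->L'->D->R'->C->plug->F
Char 2 ('D'): step: R->4, L=2; D->plug->D->R->F->L->H->refl->A->L'->D->R'->G->plug->G
Char 3 ('F'): step: R->5, L=2; F->plug->C->R->E->L->B->refl->C->L'->A->R'->E->plug->E
Char 4 ('B'): step: R->6, L=2; B->plug->B->R->D->L->A->refl->H->L'->F->R'->A->plug->A
Char 5 ('F'): step: R->7, L=2; F->plug->C->R->G->L->D->refl->G->L'->H->R'->G->plug->G
Char 6 ('C'): step: R->0, L->3 (L advanced); C->plug->F->R->G->L->F->refl->E->L'->B->R'->H->plug->H
Char 7 ('D'): step: R->1, L=3; D->plug->D->R->H->L->B->refl->C->L'->F->R'->E->plug->E
Char 8 ('B'): step: R->2, L=3; B->plug->B->R->C->L->H->refl->A->L'->D->R'->H->plug->H
Char 9 ('D'): step: R->3, L=3; D->plug->D->R->A->L->D->refl->G->L'->E->R'->H->plug->H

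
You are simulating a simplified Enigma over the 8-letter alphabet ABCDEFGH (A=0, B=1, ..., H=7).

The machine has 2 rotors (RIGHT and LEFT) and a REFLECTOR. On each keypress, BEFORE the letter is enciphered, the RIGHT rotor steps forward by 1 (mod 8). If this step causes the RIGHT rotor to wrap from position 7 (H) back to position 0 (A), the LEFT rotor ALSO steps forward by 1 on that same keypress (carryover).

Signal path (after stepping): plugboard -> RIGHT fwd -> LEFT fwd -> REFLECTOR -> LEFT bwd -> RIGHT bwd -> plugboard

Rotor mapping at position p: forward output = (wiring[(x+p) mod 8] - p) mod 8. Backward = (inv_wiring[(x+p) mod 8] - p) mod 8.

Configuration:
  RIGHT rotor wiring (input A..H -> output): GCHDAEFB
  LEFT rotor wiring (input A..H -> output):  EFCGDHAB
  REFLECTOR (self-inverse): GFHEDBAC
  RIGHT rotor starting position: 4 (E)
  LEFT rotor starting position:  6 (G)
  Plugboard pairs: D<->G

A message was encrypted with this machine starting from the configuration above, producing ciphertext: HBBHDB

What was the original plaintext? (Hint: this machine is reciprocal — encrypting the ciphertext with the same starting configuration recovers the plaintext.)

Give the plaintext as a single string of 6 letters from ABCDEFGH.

Answer: BCHCFF

Derivation:
Char 1 ('H'): step: R->5, L=6; H->plug->H->R->D->L->H->refl->C->L'->A->R'->B->plug->B
Char 2 ('B'): step: R->6, L=6; B->plug->B->R->D->L->H->refl->C->L'->A->R'->C->plug->C
Char 3 ('B'): step: R->7, L=6; B->plug->B->R->H->L->B->refl->F->L'->G->R'->H->plug->H
Char 4 ('H'): step: R->0, L->7 (L advanced); H->plug->H->R->B->L->F->refl->B->L'->H->R'->C->plug->C
Char 5 ('D'): step: R->1, L=7; D->plug->G->R->A->L->C->refl->H->L'->E->R'->F->plug->F
Char 6 ('B'): step: R->2, L=7; B->plug->B->R->B->L->F->refl->B->L'->H->R'->F->plug->F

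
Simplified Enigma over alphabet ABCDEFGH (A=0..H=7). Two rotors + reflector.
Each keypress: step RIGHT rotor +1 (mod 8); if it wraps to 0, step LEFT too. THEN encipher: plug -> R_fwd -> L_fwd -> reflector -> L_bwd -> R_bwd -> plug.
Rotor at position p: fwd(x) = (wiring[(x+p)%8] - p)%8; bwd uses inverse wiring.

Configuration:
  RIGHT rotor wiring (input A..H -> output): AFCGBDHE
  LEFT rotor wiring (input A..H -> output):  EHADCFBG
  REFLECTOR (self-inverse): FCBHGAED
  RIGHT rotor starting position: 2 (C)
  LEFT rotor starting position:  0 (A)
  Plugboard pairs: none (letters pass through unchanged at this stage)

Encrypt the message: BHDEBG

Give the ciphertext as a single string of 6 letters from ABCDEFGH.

Char 1 ('B'): step: R->3, L=0; B->plug->B->R->G->L->B->refl->C->L'->E->R'->D->plug->D
Char 2 ('H'): step: R->4, L=0; H->plug->H->R->C->L->A->refl->F->L'->F->R'->A->plug->A
Char 3 ('D'): step: R->5, L=0; D->plug->D->R->D->L->D->refl->H->L'->B->R'->G->plug->G
Char 4 ('E'): step: R->6, L=0; E->plug->E->R->E->L->C->refl->B->L'->G->R'->B->plug->B
Char 5 ('B'): step: R->7, L=0; B->plug->B->R->B->L->H->refl->D->L'->D->R'->D->plug->D
Char 6 ('G'): step: R->0, L->1 (L advanced); G->plug->G->R->H->L->D->refl->H->L'->B->R'->E->plug->E

Answer: DAGBDE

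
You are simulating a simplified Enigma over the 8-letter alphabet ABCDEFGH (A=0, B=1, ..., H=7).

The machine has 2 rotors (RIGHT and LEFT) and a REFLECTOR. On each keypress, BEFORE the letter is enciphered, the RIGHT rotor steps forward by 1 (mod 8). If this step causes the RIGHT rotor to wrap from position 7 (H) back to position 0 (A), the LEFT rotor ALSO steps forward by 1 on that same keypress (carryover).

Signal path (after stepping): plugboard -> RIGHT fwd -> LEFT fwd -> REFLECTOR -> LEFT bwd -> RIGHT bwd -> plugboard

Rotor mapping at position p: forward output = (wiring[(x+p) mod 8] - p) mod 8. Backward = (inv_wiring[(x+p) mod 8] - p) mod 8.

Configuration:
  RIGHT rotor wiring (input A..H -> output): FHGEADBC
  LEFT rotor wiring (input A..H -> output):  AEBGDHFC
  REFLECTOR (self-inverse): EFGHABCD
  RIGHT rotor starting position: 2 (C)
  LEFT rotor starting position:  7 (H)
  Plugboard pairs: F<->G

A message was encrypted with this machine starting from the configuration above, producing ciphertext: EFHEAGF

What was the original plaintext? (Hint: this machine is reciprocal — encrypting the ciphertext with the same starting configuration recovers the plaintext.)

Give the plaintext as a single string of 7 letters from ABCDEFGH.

Answer: HEFBDBG

Derivation:
Char 1 ('E'): step: R->3, L=7; E->plug->E->R->H->L->G->refl->C->L'->D->R'->H->plug->H
Char 2 ('F'): step: R->4, L=7; F->plug->G->R->C->L->F->refl->B->L'->B->R'->E->plug->E
Char 3 ('H'): step: R->5, L=7; H->plug->H->R->D->L->C->refl->G->L'->H->R'->G->plug->F
Char 4 ('E'): step: R->6, L=7; E->plug->E->R->A->L->D->refl->H->L'->E->R'->B->plug->B
Char 5 ('A'): step: R->7, L=7; A->plug->A->R->D->L->C->refl->G->L'->H->R'->D->plug->D
Char 6 ('G'): step: R->0, L->0 (L advanced); G->plug->F->R->D->L->G->refl->C->L'->H->R'->B->plug->B
Char 7 ('F'): step: R->1, L=0; F->plug->G->R->B->L->E->refl->A->L'->A->R'->F->plug->G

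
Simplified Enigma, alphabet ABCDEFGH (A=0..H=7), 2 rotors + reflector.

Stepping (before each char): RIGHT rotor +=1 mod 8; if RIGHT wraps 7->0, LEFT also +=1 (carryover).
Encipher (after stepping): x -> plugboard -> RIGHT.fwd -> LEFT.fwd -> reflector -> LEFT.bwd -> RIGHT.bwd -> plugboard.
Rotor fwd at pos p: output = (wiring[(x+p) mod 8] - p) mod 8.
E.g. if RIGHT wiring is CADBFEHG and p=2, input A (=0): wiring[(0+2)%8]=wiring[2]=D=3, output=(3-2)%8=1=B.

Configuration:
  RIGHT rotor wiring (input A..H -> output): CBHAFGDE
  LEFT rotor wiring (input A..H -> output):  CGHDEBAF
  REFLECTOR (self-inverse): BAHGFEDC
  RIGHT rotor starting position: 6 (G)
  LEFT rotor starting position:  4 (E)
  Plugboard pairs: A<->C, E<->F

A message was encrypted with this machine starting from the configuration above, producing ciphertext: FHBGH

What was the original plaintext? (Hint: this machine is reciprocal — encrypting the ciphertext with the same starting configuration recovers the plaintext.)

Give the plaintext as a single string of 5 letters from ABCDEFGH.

Char 1 ('F'): step: R->7, L=4; F->plug->E->R->B->L->F->refl->E->L'->C->R'->C->plug->A
Char 2 ('H'): step: R->0, L->5 (L advanced); H->plug->H->R->E->L->B->refl->A->L'->C->R'->A->plug->C
Char 3 ('B'): step: R->1, L=5; B->plug->B->R->G->L->G->refl->D->L'->B->R'->H->plug->H
Char 4 ('G'): step: R->2, L=5; G->plug->G->R->A->L->E->refl->F->L'->D->R'->C->plug->A
Char 5 ('H'): step: R->3, L=5; H->plug->H->R->E->L->B->refl->A->L'->C->R'->B->plug->B

Answer: ACHAB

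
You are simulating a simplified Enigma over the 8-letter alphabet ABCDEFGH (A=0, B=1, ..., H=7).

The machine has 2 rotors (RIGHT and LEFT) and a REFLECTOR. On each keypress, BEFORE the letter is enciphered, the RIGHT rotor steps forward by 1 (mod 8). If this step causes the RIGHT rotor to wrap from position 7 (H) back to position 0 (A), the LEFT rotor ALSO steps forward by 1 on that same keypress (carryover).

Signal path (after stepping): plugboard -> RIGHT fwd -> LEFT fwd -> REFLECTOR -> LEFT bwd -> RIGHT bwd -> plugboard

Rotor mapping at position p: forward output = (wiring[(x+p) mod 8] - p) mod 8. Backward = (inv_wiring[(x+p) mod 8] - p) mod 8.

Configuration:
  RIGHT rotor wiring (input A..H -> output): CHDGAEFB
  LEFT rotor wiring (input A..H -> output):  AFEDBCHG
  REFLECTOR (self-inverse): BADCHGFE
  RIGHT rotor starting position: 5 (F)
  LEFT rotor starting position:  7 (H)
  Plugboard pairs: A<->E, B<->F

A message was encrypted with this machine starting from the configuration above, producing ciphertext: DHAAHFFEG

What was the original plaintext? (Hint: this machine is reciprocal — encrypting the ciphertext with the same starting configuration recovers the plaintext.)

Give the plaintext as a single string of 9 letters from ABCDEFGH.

Char 1 ('D'): step: R->6, L=7; D->plug->D->R->B->L->B->refl->A->L'->H->R'->A->plug->E
Char 2 ('H'): step: R->7, L=7; H->plug->H->R->G->L->D->refl->C->L'->F->R'->G->plug->G
Char 3 ('A'): step: R->0, L->0 (L advanced); A->plug->E->R->A->L->A->refl->B->L'->E->R'->F->plug->B
Char 4 ('A'): step: R->1, L=0; A->plug->E->R->D->L->D->refl->C->L'->F->R'->C->plug->C
Char 5 ('H'): step: R->2, L=0; H->plug->H->R->F->L->C->refl->D->L'->D->R'->E->plug->A
Char 6 ('F'): step: R->3, L=0; F->plug->B->R->F->L->C->refl->D->L'->D->R'->A->plug->E
Char 7 ('F'): step: R->4, L=0; F->plug->B->R->A->L->A->refl->B->L'->E->R'->A->plug->E
Char 8 ('E'): step: R->5, L=0; E->plug->A->R->H->L->G->refl->F->L'->B->R'->G->plug->G
Char 9 ('G'): step: R->6, L=0; G->plug->G->R->C->L->E->refl->H->L'->G->R'->H->plug->H

Answer: EGBCAEEGH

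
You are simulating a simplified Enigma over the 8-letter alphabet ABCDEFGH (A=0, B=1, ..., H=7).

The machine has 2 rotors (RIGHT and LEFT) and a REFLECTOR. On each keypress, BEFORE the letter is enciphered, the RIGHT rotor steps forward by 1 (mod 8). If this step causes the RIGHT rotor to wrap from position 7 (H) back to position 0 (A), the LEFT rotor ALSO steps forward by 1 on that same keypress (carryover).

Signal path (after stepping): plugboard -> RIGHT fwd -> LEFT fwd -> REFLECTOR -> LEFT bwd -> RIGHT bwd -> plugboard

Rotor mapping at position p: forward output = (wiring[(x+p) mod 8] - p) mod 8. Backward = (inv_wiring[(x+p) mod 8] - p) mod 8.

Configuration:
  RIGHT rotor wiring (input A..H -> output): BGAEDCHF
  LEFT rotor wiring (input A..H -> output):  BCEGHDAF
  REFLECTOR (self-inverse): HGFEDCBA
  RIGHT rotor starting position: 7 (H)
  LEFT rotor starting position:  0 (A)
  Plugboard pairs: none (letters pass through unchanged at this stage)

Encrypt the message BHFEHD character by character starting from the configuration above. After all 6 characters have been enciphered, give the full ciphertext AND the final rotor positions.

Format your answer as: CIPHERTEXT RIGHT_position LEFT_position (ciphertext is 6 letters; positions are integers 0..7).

Char 1 ('B'): step: R->0, L->1 (L advanced); B->plug->B->R->G->L->E->refl->D->L'->B->R'->A->plug->A
Char 2 ('H'): step: R->1, L=1; H->plug->H->R->A->L->B->refl->G->L'->D->R'->C->plug->C
Char 3 ('F'): step: R->2, L=1; F->plug->F->R->D->L->G->refl->B->L'->A->R'->D->plug->D
Char 4 ('E'): step: R->3, L=1; E->plug->E->R->C->L->F->refl->C->L'->E->R'->D->plug->D
Char 5 ('H'): step: R->4, L=1; H->plug->H->R->A->L->B->refl->G->L'->D->R'->C->plug->C
Char 6 ('D'): step: R->5, L=1; D->plug->D->R->E->L->C->refl->F->L'->C->R'->B->plug->B
Final: ciphertext=ACDDCB, RIGHT=5, LEFT=1

Answer: ACDDCB 5 1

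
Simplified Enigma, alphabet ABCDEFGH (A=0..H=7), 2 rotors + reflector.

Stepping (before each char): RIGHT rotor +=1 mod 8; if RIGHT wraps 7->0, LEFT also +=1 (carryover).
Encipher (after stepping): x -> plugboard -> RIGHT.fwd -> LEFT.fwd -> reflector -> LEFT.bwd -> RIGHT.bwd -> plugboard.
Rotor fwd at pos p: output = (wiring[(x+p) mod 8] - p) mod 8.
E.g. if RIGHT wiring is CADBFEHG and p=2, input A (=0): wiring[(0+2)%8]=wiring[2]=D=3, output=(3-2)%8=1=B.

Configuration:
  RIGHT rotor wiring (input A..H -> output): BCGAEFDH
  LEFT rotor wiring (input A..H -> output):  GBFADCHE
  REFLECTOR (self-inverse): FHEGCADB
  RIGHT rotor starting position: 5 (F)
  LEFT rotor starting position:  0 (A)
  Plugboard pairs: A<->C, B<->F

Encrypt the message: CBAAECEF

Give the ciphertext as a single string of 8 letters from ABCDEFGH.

Char 1 ('C'): step: R->6, L=0; C->plug->A->R->F->L->C->refl->E->L'->H->R'->H->plug->H
Char 2 ('B'): step: R->7, L=0; B->plug->F->R->F->L->C->refl->E->L'->H->R'->D->plug->D
Char 3 ('A'): step: R->0, L->1 (L advanced); A->plug->C->R->G->L->D->refl->G->L'->F->R'->F->plug->B
Char 4 ('A'): step: R->1, L=1; A->plug->C->R->H->L->F->refl->A->L'->A->R'->H->plug->H
Char 5 ('E'): step: R->2, L=1; E->plug->E->R->B->L->E->refl->C->L'->D->R'->D->plug->D
Char 6 ('C'): step: R->3, L=1; C->plug->A->R->F->L->G->refl->D->L'->G->R'->F->plug->B
Char 7 ('E'): step: R->4, L=1; E->plug->E->R->F->L->G->refl->D->L'->G->R'->F->plug->B
Char 8 ('F'): step: R->5, L=1; F->plug->B->R->G->L->D->refl->G->L'->F->R'->E->plug->E

Answer: HDBHDBBE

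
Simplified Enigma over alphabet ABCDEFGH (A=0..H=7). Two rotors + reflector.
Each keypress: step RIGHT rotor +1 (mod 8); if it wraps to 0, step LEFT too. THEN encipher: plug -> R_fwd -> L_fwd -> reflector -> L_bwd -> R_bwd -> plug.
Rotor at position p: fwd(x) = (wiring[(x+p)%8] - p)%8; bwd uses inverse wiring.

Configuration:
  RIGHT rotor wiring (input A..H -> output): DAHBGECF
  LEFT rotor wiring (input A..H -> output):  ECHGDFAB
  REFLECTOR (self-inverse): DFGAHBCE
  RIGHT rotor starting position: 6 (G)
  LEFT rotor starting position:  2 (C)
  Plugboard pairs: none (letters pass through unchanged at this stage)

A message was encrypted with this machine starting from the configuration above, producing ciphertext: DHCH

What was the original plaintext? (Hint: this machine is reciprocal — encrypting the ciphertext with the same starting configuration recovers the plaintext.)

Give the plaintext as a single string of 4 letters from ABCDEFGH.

Char 1 ('D'): step: R->7, L=2; D->plug->D->R->A->L->F->refl->B->L'->C->R'->E->plug->E
Char 2 ('H'): step: R->0, L->3 (L advanced); H->plug->H->R->F->L->B->refl->F->L'->D->R'->A->plug->A
Char 3 ('C'): step: R->1, L=3; C->plug->C->R->A->L->D->refl->A->L'->B->R'->F->plug->F
Char 4 ('H'): step: R->2, L=3; H->plug->H->R->G->L->H->refl->E->L'->H->R'->B->plug->B

Answer: EAFB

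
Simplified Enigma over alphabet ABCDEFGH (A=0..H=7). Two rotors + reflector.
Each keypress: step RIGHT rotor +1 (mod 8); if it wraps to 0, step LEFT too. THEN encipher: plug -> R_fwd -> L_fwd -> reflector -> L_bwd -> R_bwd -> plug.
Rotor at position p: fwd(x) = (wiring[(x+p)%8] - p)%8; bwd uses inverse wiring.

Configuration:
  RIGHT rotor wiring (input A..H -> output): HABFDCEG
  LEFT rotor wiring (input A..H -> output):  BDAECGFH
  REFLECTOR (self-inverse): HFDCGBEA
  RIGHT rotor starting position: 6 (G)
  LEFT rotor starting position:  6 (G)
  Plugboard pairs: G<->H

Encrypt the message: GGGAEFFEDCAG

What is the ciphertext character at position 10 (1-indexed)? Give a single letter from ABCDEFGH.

Char 1 ('G'): step: R->7, L=6; G->plug->H->R->F->L->G->refl->E->L'->G->R'->E->plug->E
Char 2 ('G'): step: R->0, L->7 (L advanced); G->plug->H->R->G->L->H->refl->A->L'->A->R'->B->plug->B
Char 3 ('G'): step: R->1, L=7; G->plug->H->R->G->L->H->refl->A->L'->A->R'->B->plug->B
Char 4 ('A'): step: R->2, L=7; A->plug->A->R->H->L->G->refl->E->L'->C->R'->E->plug->E
Char 5 ('E'): step: R->3, L=7; E->plug->E->R->D->L->B->refl->F->L'->E->R'->F->plug->F
Char 6 ('F'): step: R->4, L=7; F->plug->F->R->E->L->F->refl->B->L'->D->R'->E->plug->E
Char 7 ('F'): step: R->5, L=7; F->plug->F->R->E->L->F->refl->B->L'->D->R'->E->plug->E
Char 8 ('E'): step: R->6, L=7; E->plug->E->R->D->L->B->refl->F->L'->E->R'->H->plug->G
Char 9 ('D'): step: R->7, L=7; D->plug->D->R->C->L->E->refl->G->L'->H->R'->A->plug->A
Char 10 ('C'): step: R->0, L->0 (L advanced); C->plug->C->R->B->L->D->refl->C->L'->E->R'->G->plug->H

H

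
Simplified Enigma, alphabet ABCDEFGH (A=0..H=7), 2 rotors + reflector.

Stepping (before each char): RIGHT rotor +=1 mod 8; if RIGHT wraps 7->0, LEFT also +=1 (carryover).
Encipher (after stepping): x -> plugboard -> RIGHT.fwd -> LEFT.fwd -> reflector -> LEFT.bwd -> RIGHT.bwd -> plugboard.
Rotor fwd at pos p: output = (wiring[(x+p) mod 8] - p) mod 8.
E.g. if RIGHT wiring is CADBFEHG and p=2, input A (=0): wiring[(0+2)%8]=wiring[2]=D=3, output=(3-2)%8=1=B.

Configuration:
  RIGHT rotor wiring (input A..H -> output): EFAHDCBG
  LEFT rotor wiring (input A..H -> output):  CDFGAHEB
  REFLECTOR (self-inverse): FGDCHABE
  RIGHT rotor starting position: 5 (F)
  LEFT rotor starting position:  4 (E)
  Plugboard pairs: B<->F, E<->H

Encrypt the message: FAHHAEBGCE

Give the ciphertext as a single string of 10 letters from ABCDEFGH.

Char 1 ('F'): step: R->6, L=4; F->plug->B->R->A->L->E->refl->H->L'->F->R'->G->plug->G
Char 2 ('A'): step: R->7, L=4; A->plug->A->R->H->L->C->refl->D->L'->B->R'->D->plug->D
Char 3 ('H'): step: R->0, L->5 (L advanced); H->plug->E->R->D->L->F->refl->A->L'->F->R'->B->plug->F
Char 4 ('H'): step: R->1, L=5; H->plug->E->R->B->L->H->refl->E->L'->C->R'->D->plug->D
Char 5 ('A'): step: R->2, L=5; A->plug->A->R->G->L->B->refl->G->L'->E->R'->F->plug->B
Char 6 ('E'): step: R->3, L=5; E->plug->H->R->F->L->A->refl->F->L'->D->R'->E->plug->H
Char 7 ('B'): step: R->4, L=5; B->plug->F->R->B->L->H->refl->E->L'->C->R'->D->plug->D
Char 8 ('G'): step: R->5, L=5; G->plug->G->R->C->L->E->refl->H->L'->B->R'->C->plug->C
Char 9 ('C'): step: R->6, L=5; C->plug->C->R->G->L->B->refl->G->L'->E->R'->H->plug->E
Char 10 ('E'): step: R->7, L=5; E->plug->H->R->C->L->E->refl->H->L'->B->R'->D->plug->D

Answer: GDFDBHDCED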